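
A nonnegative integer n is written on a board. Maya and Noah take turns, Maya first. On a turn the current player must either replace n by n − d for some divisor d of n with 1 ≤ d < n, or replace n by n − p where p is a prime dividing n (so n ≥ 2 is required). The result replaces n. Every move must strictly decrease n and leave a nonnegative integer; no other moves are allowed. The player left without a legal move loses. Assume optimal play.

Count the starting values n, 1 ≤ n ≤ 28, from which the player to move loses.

6

Positions with no move are L. A position that does have a move is losing for the player to move precisely when every available move leads to a winning position for the opponent. Fill in the labels:
n=0: no move → L
n=1: no move → L
n=2: W (go to 0, an L position)
n=3: W (go to 0, an L position)
n=4: L (options 2(W), 3(W) are all W)
n=5: W (go to 0, an L position)
n=6: W (go to 4, an L position)
n=7: W (go to 0, an L position)
n=8: W (go to 4, an L position)
n=9: L (options 6(W), 8(W) are all W)
n=10: W (go to 9, an L position)
n=11: W (go to 0, an L position)
n=12: W (go to 9, an L position)
n=13: W (go to 0, an L position)
n=14: L (options 7(W), 12(W), 13(W) are all W)
n=15: W (go to 14, an L position)
n=16: W (go to 14, an L position)
n=17: W (go to 0, an L position)
n=18: W (go to 9, an L position)
n=19: W (go to 0, an L position)
n=20: L (options 10(W), 15(W), 16(W), 18(W), 19(W) are all W)
n=21: W (go to 14, an L position)
n=22: W (go to 20, an L position)
n=23: W (go to 0, an L position)
n=24: W (go to 20, an L position)
n=25: W (go to 20, an L position)
n=26: L (options 13(W), 24(W), 25(W) are all W)
n=27: W (go to 26, an L position)
n=28: W (go to 14, an L position)
L entries with 1 ≤ n ≤ 28 (n=0 is outside the asked range and is not counted): n = 1, 4, 9, 14, 20, 26; that makes 6.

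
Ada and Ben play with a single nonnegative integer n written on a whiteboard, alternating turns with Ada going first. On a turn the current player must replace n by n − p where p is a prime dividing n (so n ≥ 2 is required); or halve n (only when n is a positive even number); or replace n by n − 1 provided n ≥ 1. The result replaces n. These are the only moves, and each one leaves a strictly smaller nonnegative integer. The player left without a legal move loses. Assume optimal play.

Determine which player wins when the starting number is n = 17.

Label each position W (a win for the player to move) or L (a loss). A position with no legal move is L; any other position is W exactly when some move reaches an L, and L when every move reaches a W.
n=0: no move → L
n=1: W (go to 0, an L position)
n=2: W (go to 0, an L position)
n=3: W (go to 0, an L position)
n=4: L (options 2(W), 3(W) are all W)
n=5: W (go to 0, an L position)
n=6: W (go to 4, an L position)
n=7: W (go to 0, an L position)
n=8: W (go to 4, an L position)
n=9: L (options 6(W), 8(W) are all W)
n=10: W (go to 9, an L position)
n=11: W (go to 0, an L position)
n=12: W (go to 9, an L position)
n=13: W (go to 0, an L position)
n=14: L (options 7(W), 12(W), 13(W) are all W)
n=15: W (go to 14, an L position)
n=16: W (go to 14, an L position)
n=17: W (go to 0, an L position)
From 17 Ada can move to 0, reaching an L position.

Ada wins.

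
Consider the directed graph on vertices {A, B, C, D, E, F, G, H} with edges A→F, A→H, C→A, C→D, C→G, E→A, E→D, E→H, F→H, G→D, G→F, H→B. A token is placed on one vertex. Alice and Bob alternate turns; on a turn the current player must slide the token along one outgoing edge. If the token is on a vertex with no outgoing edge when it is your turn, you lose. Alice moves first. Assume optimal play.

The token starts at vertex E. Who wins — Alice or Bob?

Positions with no move are L. A position that does have a move is losing for the player to move precisely when every available move leads to a winning position for the opponent. Fill in the labels:
Every edge goes from a vertex to one that appears earlier in the order B, D, H, F, A, G, E, C, so processing vertices in that order labels each vertex after all of its successors.
B: no outgoing edge → L
D: no outgoing edge → L
H: reaches L-position B → W
F: only reaches H(W), which is W → L
A: reaches L-position F → W
G: reaches L-position F → W
E: reaches L-position D → W
C: reaches L-position D → W
The starting position E is W: Alice should move to D, handing over an L position.

Alice wins.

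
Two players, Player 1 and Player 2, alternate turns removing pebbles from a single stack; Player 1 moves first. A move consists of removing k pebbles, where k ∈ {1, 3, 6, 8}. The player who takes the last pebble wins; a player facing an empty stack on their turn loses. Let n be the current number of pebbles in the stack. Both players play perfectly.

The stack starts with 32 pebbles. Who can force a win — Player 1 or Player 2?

Player 1 wins.

Positions with no move are L. A position that does have a move is losing for the player to move precisely when every available move leads to a winning position for the opponent. Fill in the labels:
n=0: no move → L
n=1: can move to 0, which is L ⇒ W
n=2: the only move is to 1(W), a W ⇒ L
n=3: can move to 2, which is L ⇒ W
n=4: moves to 3(W), 1(W); every one is W ⇒ L
n=5: can move to 4, which is L ⇒ W
n=6: can move to 0, which is L ⇒ W
n=7: can move to 4, which is L ⇒ W
n=8: can move to 2, which is L ⇒ W
n=9: moves to 8(W), 6(W), 3(W), 1(W); every one is W ⇒ L
n=10: can move to 9, which is L ⇒ W
n=11: moves to 10(W), 8(W), 5(W), 3(W); every one is W ⇒ L
n=12: can move to 11, which is L ⇒ W
n=13: moves to 12(W), 10(W), 7(W), 5(W); every one is W ⇒ L
n=14: can move to 13, which is L ⇒ W
n=15: can move to 9, which is L ⇒ W
n=16: can move to 13, which is L ⇒ W
n=17: can move to 11, which is L ⇒ W
n=18: moves to 17(W), 15(W), 12(W), 10(W); every one is W ⇒ L
n=19: can move to 18, which is L ⇒ W
n=20: moves to 19(W), 17(W), 14(W), 12(W); every one is W ⇒ L
n=21: can move to 20, which is L ⇒ W
n=22: moves to 21(W), 19(W), 16(W), 14(W); every one is W ⇒ L
n=23: can move to 22, which is L ⇒ W
n=24: can move to 18, which is L ⇒ W
n=25: can move to 22, which is L ⇒ W
n=26: can move to 20, which is L ⇒ W
n=27: moves to 26(W), 24(W), 21(W), 19(W); every one is W ⇒ L
n=28: can move to 27, which is L ⇒ W
n=29: moves to 28(W), 26(W), 23(W), 21(W); every one is W ⇒ L
n=30: can move to 29, which is L ⇒ W
n=31: moves to 30(W), 28(W), 25(W), 23(W); every one is W ⇒ L
n=32: can move to 31, which is L ⇒ W
From 32 Player 1 can remove 1, leaving 31, reaching an L position.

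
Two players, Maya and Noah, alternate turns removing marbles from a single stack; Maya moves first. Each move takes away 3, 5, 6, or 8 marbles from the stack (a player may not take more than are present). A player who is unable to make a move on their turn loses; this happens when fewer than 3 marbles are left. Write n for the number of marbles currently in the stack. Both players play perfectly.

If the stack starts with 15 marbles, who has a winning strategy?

Label each position W (a win for the player to move) or L (a loss). A position with no legal move is L; any other position is W exactly when some move reaches an L, and L when every move reaches a W.
n=0: no move → L
n=1: no move → L
n=2: no move → L
n=3: W (go to 0, an L position)
n=4: W (go to 1, an L position)
n=5: W (go to 2, an L position)
n=6: W (go to 1, an L position)
n=7: W (go to 2, an L position)
n=8: W (go to 2, an L position)
n=9: W (go to 1, an L position)
n=10: W (go to 2, an L position)
n=11: L (options 8(W), 6(W), 5(W), 3(W) are all W)
n=12: L (options 9(W), 7(W), 6(W), 4(W) are all W)
n=13: L (options 10(W), 8(W), 7(W), 5(W) are all W)
n=14: W (go to 11, an L position)
n=15: W (go to 12, an L position)
The starting position 15 is W: Maya should remove 3, leaving 12, handing over an L position.

Maya wins.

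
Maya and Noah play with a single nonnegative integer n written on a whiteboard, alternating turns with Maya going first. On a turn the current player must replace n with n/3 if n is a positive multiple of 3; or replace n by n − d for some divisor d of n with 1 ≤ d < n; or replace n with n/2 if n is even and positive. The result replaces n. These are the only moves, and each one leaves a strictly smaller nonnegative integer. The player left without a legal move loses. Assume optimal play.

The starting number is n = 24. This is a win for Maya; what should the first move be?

Move to 23.

Use the standard recursion: the mover loses at a terminal position; elsewhere, the mover wins exactly when some move hands the opponent an L position.
n=0: no move → L
n=1: no move → L
n=2: →1(L), so W
n=3: →1(L), so W
n=4: →2(W), 3(W) — all W, so L
n=5: →4(L), so W
n=6: →4(L), so W
n=7: →6(W) only, which is W, so L
n=8: →4(L), so W
n=9: →3(W), 6(W), 8(W) — all W, so L
n=10: →9(L), so W
n=11: →10(W) only, which is W, so L
n=12: →4(L), so W
n=13: →12(W) only, which is W, so L
n=14: →7(L), so W
n=15: →5(W), 10(W), 12(W), 14(W) — all W, so L
n=16: →15(L), so W
n=17: →16(W) only, which is W, so L
n=18: →9(L), so W
n=19: →18(W) only, which is W, so L
n=20: →15(L), so W
n=21: →7(L), so W
n=22: →11(L), so W
n=23: →22(W) only, which is W, so L
n=24: →23(L), so W
From 24, the L positions reachable in one move are: 23.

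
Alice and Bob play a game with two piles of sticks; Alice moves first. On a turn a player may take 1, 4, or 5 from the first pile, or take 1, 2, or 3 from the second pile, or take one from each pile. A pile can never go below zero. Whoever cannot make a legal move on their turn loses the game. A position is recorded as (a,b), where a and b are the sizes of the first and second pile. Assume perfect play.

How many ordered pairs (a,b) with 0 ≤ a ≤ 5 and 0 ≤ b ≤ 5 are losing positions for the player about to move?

Work bottom-up. With no move the player to move loses. Otherwise the position is W if at least one move leads to an L position for the opponent, and L if every move leads to a W.
Every move lowers a or b (never raises either), so fill the grid row by row in increasing a, and left to right within a row: each cell's successors are then already labelled.
      b=0  b=1  b=2  b=3  b=4  b=5
a=0:    L    W    W    W    L    W
a=1:    W    W    L    W    W    W
a=2:    L    W    W    W    L    W
a=3:    W    W    L    W    W    W
a=4:    W    L    W    W    W    L
a=5:    W    W    W    L    W    W
Cells with no legal move (terminal, hence L): (0,0).
The remaining L cells, each justified by listing all of its moves:
(0,4): →(0,3)(W), (0,2)(W), (0,1)(W) — all W, so L
(1,2): →(0,2)(W), (1,1)(W), (1,0)(W), (0,1)(W) — all W, so L
(2,0): →(1,0)(W) only, which is W, so L
(2,4): →(1,4)(W), (2,3)(W), (2,2)(W), (2,1)(W), (1,3)(W) — all W, so L
(3,2): →(2,2)(W), (3,1)(W), (3,0)(W), (2,1)(W) — all W, so L
(4,1): →(3,1)(W), (0,1)(W), (4,0)(W), (3,0)(W) — all W, so L
(4,5): →(3,5)(W), (0,5)(W), (4,4)(W), (4,3)(W), (4,2)(W), (3,4)(W) — all W, so L
(5,3): →(4,3)(W), (1,3)(W), (0,3)(W), (5,2)(W), (5,1)(W), (5,0)(W), (4,2)(W) — all W, so L
Every other cell has at least one move into one of the L cells above, so it is W.
L cells per row: a=0: 2, a=1: 1, a=2: 2, a=3: 1, a=4: 2, a=5: 1; total 9.

9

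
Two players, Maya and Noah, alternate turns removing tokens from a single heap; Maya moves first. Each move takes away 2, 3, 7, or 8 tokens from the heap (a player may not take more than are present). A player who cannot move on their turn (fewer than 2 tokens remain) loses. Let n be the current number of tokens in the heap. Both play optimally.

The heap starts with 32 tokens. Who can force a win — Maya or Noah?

Maya wins.

Positions with no move are L. A position that does have a move is losing for the player to move precisely when every available move leads to a winning position for the opponent. Fill in the labels:
n=0: no move → L
n=1: no move → L
n=2: →0(L), so W
n=3: →1(L), so W
n=4: →1(L), so W
n=5: →3(W), 2(W) — all W, so L
n=6: →4(W), 3(W) — all W, so L
n=7: →5(L), so W
n=8: →6(L), so W
n=9: →6(L), so W
n=10: →8(W), 7(W), 3(W), 2(W) — all W, so L
n=11: →9(W), 8(W), 4(W), 3(W) — all W, so L
n=12: →10(L), so W
n=13: →11(L), so W
n=14: →11(L), so W
n=15: →13(W), 12(W), 8(W), 7(W) — all W, so L
n=16: →14(W), 13(W), 9(W), 8(W) — all W, so L
n=17: →15(L), so W
n=18: →16(L), so W
n=19: →16(L), so W
n=20: →18(W), 17(W), 13(W), 12(W) — all W, so L
n=21: →19(W), 18(W), 14(W), 13(W) — all W, so L
n=22: →20(L), so W
n=23: →21(L), so W
n=24: →21(L), so W
n=25: →23(W), 22(W), 18(W), 17(W) — all W, so L
n=26: →24(W), 23(W), 19(W), 18(W) — all W, so L
n=27: →25(L), so W
n=28: →26(L), so W
n=29: →26(L), so W
n=30: →28(W), 27(W), 23(W), 22(W) — all W, so L
n=31: →29(W), 28(W), 24(W), 23(W) — all W, so L
n=32: →30(L), so W
The starting position 32 is W: Maya should remove 2, leaving 30, handing over an L position.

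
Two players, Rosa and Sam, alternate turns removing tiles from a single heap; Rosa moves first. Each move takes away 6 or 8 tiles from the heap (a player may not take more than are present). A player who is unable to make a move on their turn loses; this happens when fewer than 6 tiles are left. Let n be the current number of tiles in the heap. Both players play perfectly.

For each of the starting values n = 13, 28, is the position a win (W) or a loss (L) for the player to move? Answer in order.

Compute win/loss labels from the base case upward. A position with no move is L. Any other position is W if it can reach an L in one move, else L.
n=0: no move → L
n=1: no move → L
n=2: no move → L
n=3: no move → L
n=4: no move → L
n=5: no move → L
n=6: can move to 0, which is L ⇒ W
n=7: can move to 1, which is L ⇒ W
n=8: can move to 2, which is L ⇒ W
n=9: can move to 3, which is L ⇒ W
n=10: can move to 4, which is L ⇒ W
n=11: can move to 5, which is L ⇒ W
n=12: can move to 4, which is L ⇒ W
n=13: can move to 5, which is L ⇒ W
n=14: moves to 8(W), 6(W); every one is W ⇒ L
n=15: moves to 9(W), 7(W); every one is W ⇒ L
n=16: moves to 10(W), 8(W); every one is W ⇒ L
n=17: moves to 11(W), 9(W); every one is W ⇒ L
n=18: moves to 12(W), 10(W); every one is W ⇒ L
n=19: moves to 13(W), 11(W); every one is W ⇒ L
n=20: can move to 14, which is L ⇒ W
n=21: can move to 15, which is L ⇒ W
n=22: can move to 16, which is L ⇒ W
n=23: can move to 17, which is L ⇒ W
n=24: can move to 18, which is L ⇒ W
n=25: can move to 19, which is L ⇒ W
n=26: can move to 18, which is L ⇒ W
n=27: can move to 19, which is L ⇒ W
n=28: moves to 22(W), 20(W); every one is W ⇒ L

13: W, 28: L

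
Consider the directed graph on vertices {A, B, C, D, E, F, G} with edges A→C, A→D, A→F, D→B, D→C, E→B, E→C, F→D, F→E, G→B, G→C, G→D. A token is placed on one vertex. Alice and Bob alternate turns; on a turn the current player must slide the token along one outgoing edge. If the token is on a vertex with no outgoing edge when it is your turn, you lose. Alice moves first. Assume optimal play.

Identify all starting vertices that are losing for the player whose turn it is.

Positions with no move are L. A position that does have a move is losing for the player to move precisely when every available move leads to a winning position for the opponent. Fill in the labels:
Every edge goes from a vertex to one that appears earlier in the order C, B, E, D, G, F, A, so processing vertices in that order labels each vertex after all of its successors.
C: no outgoing edge → L
B: no outgoing edge → L
E: can move to B, which is L ⇒ W
D: can move to B, which is L ⇒ W
G: can move to B, which is L ⇒ W
F: moves to D(W), E(W); every one is W ⇒ L
A: can move to F, which is L ⇒ W
The losing starting vertices are exactly the entries labelled L in this table (3 of them).

B, C, F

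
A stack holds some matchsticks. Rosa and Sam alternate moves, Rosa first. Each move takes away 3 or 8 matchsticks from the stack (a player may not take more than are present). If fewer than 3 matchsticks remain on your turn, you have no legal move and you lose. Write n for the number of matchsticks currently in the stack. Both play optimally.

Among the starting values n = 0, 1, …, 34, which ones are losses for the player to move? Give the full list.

Work bottom-up. With no move the player to move loses. Otherwise the position is W if at least one move leads to an L position for the opponent, and L if every move leads to a W.
n=0: no move → L
n=1: no move → L
n=2: no move → L
n=3: →0(L), so W
n=4: →1(L), so W
n=5: →2(L), so W
n=6: →3(W) only, which is W, so L
n=7: →4(W) only, which is W, so L
n=8: →0(L), so W
n=9: →6(L), so W
n=10: →7(L), so W
n=11: →8(W), 3(W) — all W, so L
n=12: →9(W), 4(W) — all W, so L
n=13: →10(W), 5(W) — all W, so L
n=14: →11(L), so W
n=15: →12(L), so W
n=16: →13(L), so W
n=17: →14(W), 9(W) — all W, so L
n=18: →15(W), 10(W) — all W, so L
n=19: →11(L), so W
n=20: →17(L), so W
n=21: →18(L), so W
n=22: →19(W), 14(W) — all W, so L
n=23: →20(W), 15(W) — all W, so L
n=24: →21(W), 16(W) — all W, so L
n=25: →22(L), so W
n=26: →23(L), so W
n=27: →24(L), so W
n=28: →25(W), 20(W) — all W, so L
n=29: →26(W), 21(W) — all W, so L
n=30: →22(L), so W
n=31: →28(L), so W
n=32: →29(L), so W
n=33: →30(W), 25(W) — all W, so L
n=34: →31(W), 26(W) — all W, so L
The losing starting values of n are exactly the entries labelled L in this table (17 of them).

0, 1, 2, 6, 7, 11, 12, 13, 17, 18, 22, 23, 24, 28, 29, 33, 34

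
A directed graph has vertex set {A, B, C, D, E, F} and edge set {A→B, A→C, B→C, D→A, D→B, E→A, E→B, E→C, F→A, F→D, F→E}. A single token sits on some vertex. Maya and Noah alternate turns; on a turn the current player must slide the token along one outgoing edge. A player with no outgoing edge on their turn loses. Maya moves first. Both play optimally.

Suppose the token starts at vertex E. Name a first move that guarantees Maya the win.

Move to C.

Build the W/L table. Terminal = L. A non-terminal position is W if it has a move to some L; otherwise it is L.
Every edge goes from a vertex to one that appears earlier in the order C, B, A, E, D, F, so processing vertices in that order labels each vertex after all of its successors.
C: no outgoing edge → L
B: can move to C, which is L ⇒ W
A: can move to C, which is L ⇒ W
E: can move to C, which is L ⇒ W
D: moves to A(W), B(W); every one is W ⇒ L
F: can move to D, which is L ⇒ W
From E, the L positions reachable in one move are: C.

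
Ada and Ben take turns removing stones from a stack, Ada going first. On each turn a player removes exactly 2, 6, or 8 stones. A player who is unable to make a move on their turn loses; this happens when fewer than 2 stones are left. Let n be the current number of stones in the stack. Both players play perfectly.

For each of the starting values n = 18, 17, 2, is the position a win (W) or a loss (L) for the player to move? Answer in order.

18: L, 17: W, 2: W

Label each position W (a win for the player to move) or L (a loss). A position with no legal move is L; any other position is W exactly when some move reaches an L, and L when every move reaches a W.
n=0: no move → L
n=1: no move → L
n=2: reaches L-position 0 → W
n=3: reaches L-position 1 → W
n=4: only reaches 2(W), which is W → L
n=5: only reaches 3(W), which is W → L
n=6: reaches L-position 4 → W
n=7: reaches L-position 5 → W
n=8: reaches L-position 0 → W
n=9: reaches L-position 1 → W
n=10: reaches L-position 4 → W
n=11: reaches L-position 5 → W
n=12: reaches L-position 4 → W
n=13: reaches L-position 5 → W
n=14: only reaches 12(W), 8(W), 6(W), all W → L
n=15: only reaches 13(W), 9(W), 7(W), all W → L
n=16: reaches L-position 14 → W
n=17: reaches L-position 15 → W
n=18: only reaches 16(W), 12(W), 10(W), all W → L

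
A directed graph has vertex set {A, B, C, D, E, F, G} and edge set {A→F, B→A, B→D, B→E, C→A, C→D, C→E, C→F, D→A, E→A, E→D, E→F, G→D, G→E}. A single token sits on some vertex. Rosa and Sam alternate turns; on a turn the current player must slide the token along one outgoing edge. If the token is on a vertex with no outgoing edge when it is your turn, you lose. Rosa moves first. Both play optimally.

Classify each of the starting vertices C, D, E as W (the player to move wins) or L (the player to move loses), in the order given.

C: W, D: L, E: W

Label each position W (a win for the player to move) or L (a loss). A position with no legal move is L; any other position is W exactly when some move reaches an L, and L when every move reaches a W.
Every edge goes from a vertex to one that appears earlier in the order F, A, D, E, C, B, G, so processing vertices in that order labels each vertex after all of its successors.
F: no outgoing edge → L
A: can move to F, which is L ⇒ W
D: the only move is to A(W), a W ⇒ L
E: can move to D, which is L ⇒ W
C: can move to D, which is L ⇒ W
B: can move to D, which is L ⇒ W
G: can move to D, which is L ⇒ W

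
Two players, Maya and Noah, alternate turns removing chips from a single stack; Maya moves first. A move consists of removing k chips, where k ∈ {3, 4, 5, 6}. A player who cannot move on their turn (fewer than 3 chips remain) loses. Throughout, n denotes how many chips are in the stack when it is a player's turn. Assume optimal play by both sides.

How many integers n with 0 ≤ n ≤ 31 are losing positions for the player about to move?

12

Label each position W (a win for the player to move) or L (a loss). A position with no legal move is L; any other position is W exactly when some move reaches an L, and L when every move reaches a W.
n=0: no move → L
n=1: no move → L
n=2: no move → L
n=3: can move to 0, which is L ⇒ W
n=4: can move to 1, which is L ⇒ W
n=5: can move to 2, which is L ⇒ W
n=6: can move to 2, which is L ⇒ W
n=7: can move to 2, which is L ⇒ W
n=8: can move to 2, which is L ⇒ W
n=9: moves to 6(W), 5(W), 4(W), 3(W); every one is W ⇒ L
n=10: moves to 7(W), 6(W), 5(W), 4(W); every one is W ⇒ L
n=11: moves to 8(W), 7(W), 6(W), 5(W); every one is W ⇒ L
n=12: can move to 9, which is L ⇒ W
n=13: can move to 10, which is L ⇒ W
n=14: can move to 11, which is L ⇒ W
n=15: can move to 11, which is L ⇒ W
n=16: can move to 11, which is L ⇒ W
n=17: can move to 11, which is L ⇒ W
n=18: moves to 15(W), 14(W), 13(W), 12(W); every one is W ⇒ L
n=19: moves to 16(W), 15(W), 14(W), 13(W); every one is W ⇒ L
n=20: moves to 17(W), 16(W), 15(W), 14(W); every one is W ⇒ L
n=21: can move to 18, which is L ⇒ W
n=22: can move to 19, which is L ⇒ W
n=23: can move to 20, which is L ⇒ W
n=24: can move to 20, which is L ⇒ W
n=25: can move to 20, which is L ⇒ W
n=26: can move to 20, which is L ⇒ W
n=27: moves to 24(W), 23(W), 22(W), 21(W); every one is W ⇒ L
n=28: moves to 25(W), 24(W), 23(W), 22(W); every one is W ⇒ L
n=29: moves to 26(W), 25(W), 24(W), 23(W); every one is W ⇒ L
n=30: can move to 27, which is L ⇒ W
n=31: can move to 28, which is L ⇒ W
L entries with 0 ≤ n ≤ 31: n = 0, 1, 2, 9, 10, 11, 18, 19, 20, 27, 28, 29; that makes 12.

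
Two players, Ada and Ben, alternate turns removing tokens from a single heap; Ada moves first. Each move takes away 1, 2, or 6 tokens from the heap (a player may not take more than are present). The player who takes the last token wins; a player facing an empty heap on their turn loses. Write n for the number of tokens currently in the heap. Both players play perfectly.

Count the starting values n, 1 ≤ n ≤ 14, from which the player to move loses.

4

Use the standard recursion: the mover loses at a terminal position; elsewhere, the mover wins exactly when some move hands the opponent an L position.
n=0: no move → L
n=1: can move to 0, which is L ⇒ W
n=2: can move to 0, which is L ⇒ W
n=3: moves to 2(W), 1(W); every one is W ⇒ L
n=4: can move to 3, which is L ⇒ W
n=5: can move to 3, which is L ⇒ W
n=6: can move to 0, which is L ⇒ W
n=7: moves to 6(W), 5(W), 1(W); every one is W ⇒ L
n=8: can move to 7, which is L ⇒ W
n=9: can move to 7, which is L ⇒ W
n=10: moves to 9(W), 8(W), 4(W); every one is W ⇒ L
n=11: can move to 10, which is L ⇒ W
n=12: can move to 10, which is L ⇒ W
n=13: can move to 7, which is L ⇒ W
n=14: moves to 13(W), 12(W), 8(W); every one is W ⇒ L
L entries with 1 ≤ n ≤ 14 (n=0 is outside the asked range and is not counted): n = 3, 7, 10, 14; that makes 4.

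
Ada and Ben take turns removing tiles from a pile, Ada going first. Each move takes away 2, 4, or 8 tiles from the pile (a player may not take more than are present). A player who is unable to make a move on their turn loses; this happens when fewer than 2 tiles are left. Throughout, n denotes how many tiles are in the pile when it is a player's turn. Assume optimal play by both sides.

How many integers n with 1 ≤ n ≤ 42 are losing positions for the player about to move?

Positions with no move are L. A position that does have a move is losing for the player to move precisely when every available move leads to a winning position for the opponent. Fill in the labels:
n=0: no move → L
n=1: no move → L
n=2: W (go to 0, an L position)
n=3: W (go to 1, an L position)
n=4: W (go to 0, an L position)
n=5: W (go to 1, an L position)
n=6: L (options 4(W), 2(W) are all W)
n=7: L (options 5(W), 3(W) are all W)
n=8: W (go to 6, an L position)
n=9: W (go to 7, an L position)
n=10: W (go to 6, an L position)
n=11: W (go to 7, an L position)
n=12: L (options 10(W), 8(W), 4(W) are all W)
n=13: L (options 11(W), 9(W), 5(W) are all W)
n=14: W (go to 12, an L position)
n=15: W (go to 13, an L position)
n=16: W (go to 12, an L position)
n=17: W (go to 13, an L position)
n=18: L (options 16(W), 14(W), 10(W) are all W)
n=19: L (options 17(W), 15(W), 11(W) are all W)
n=20: W (go to 18, an L position)
n=21: W (go to 19, an L position)
n=22: W (go to 18, an L position)
n=23: W (go to 19, an L position)
n=24: L (options 22(W), 20(W), 16(W) are all W)
n=25: L (options 23(W), 21(W), 17(W) are all W)
n=26: W (go to 24, an L position)
n=27: W (go to 25, an L position)
n=28: W (go to 24, an L position)
n=29: W (go to 25, an L position)
n=30: L (options 28(W), 26(W), 22(W) are all W)
n=31: L (options 29(W), 27(W), 23(W) are all W)
n=32: W (go to 30, an L position)
n=33: W (go to 31, an L position)
n=34: W (go to 30, an L position)
n=35: W (go to 31, an L position)
n=36: L (options 34(W), 32(W), 28(W) are all W)
n=37: L (options 35(W), 33(W), 29(W) are all W)
n=38: W (go to 36, an L position)
n=39: W (go to 37, an L position)
n=40: W (go to 36, an L position)
n=41: W (go to 37, an L position)
n=42: L (options 40(W), 38(W), 34(W) are all W)
L entries with 1 ≤ n ≤ 42 (n=0 is outside the asked range and is not counted): n = 1, 6, 7, 12, 13, 18, 19, 24, 25, 30, 31, 36, 37, 42; that makes 14.

14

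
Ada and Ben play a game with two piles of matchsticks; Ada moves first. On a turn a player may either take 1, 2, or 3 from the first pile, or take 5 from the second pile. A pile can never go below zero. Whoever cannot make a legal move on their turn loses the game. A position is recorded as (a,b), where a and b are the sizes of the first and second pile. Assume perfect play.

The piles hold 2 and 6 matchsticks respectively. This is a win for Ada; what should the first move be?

Move to (1,6).

Classify positions by backward induction: terminal positions (no move available) are L. From any other position, the mover wins iff some move reaches an L.
No move ever increases a pile, so every position that can arise here has a ≤ 2 and b ≤ 6; it is enough to label the cells with 0 ≤ a ≤ 2 and 0 ≤ b ≤ 6.
Every move lowers a or b (never raises either), so fill the grid row by row in increasing a, and left to right within a row: each cell's successors are then already labelled.
      b=0  b=1  b=2  b=3  b=4  b=5  b=6
a=0:    L    L    L    L    L    W    W
a=1:    W    W    W    W    W    L    L
a=2:    W    W    W    W    W    W    W
Cells with no legal move (terminal, hence L): (0,0), (0,1), (0,2), (0,3), (0,4).
The remaining L cells, each justified by listing all of its moves:
(1,5): →(0,5)(W), (1,0)(W) — all W, so L
(1,6): →(0,6)(W), (1,1)(W) — all W, so L
Every other cell has at least one move into one of the L cells above, so it is W.
From (2,6), the L positions reachable in one move are: (1,6).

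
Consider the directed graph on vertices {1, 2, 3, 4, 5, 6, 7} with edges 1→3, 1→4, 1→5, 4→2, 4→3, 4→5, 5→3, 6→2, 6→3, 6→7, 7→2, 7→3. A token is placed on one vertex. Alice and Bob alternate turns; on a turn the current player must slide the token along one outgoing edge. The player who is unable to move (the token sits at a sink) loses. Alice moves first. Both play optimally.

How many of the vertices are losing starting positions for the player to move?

2

Work bottom-up. With no move the player to move loses. Otherwise the position is W if at least one move leads to an L position for the opponent, and L if every move leads to a W.
Every edge goes from a vertex to one that appears earlier in the order 3, 2, 7, 6, 5, 4, 1, so processing vertices in that order labels each vertex after all of its successors.
3: no outgoing edge → L
2: no outgoing edge → L
7: W (go to 2, an L position)
6: W (go to 2, an L position)
5: W (go to 3, an L position)
4: W (go to 2, an L position)
1: W (go to 3, an L position)
The L vertices are 2, 3; that is 2 in all.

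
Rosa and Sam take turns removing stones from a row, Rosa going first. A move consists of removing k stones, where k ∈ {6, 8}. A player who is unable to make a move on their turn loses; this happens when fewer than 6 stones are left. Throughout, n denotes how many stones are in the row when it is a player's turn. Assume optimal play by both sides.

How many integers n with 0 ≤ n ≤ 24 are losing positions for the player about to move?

12

Label each position W (a win for the player to move) or L (a loss). A position with no legal move is L; any other position is W exactly when some move reaches an L, and L when every move reaches a W.
n=0: no move → L
n=1: no move → L
n=2: no move → L
n=3: no move → L
n=4: no move → L
n=5: no move → L
n=6: W (go to 0, an L position)
n=7: W (go to 1, an L position)
n=8: W (go to 2, an L position)
n=9: W (go to 3, an L position)
n=10: W (go to 4, an L position)
n=11: W (go to 5, an L position)
n=12: W (go to 4, an L position)
n=13: W (go to 5, an L position)
n=14: L (options 8(W), 6(W) are all W)
n=15: L (options 9(W), 7(W) are all W)
n=16: L (options 10(W), 8(W) are all W)
n=17: L (options 11(W), 9(W) are all W)
n=18: L (options 12(W), 10(W) are all W)
n=19: L (options 13(W), 11(W) are all W)
n=20: W (go to 14, an L position)
n=21: W (go to 15, an L position)
n=22: W (go to 16, an L position)
n=23: W (go to 17, an L position)
n=24: W (go to 18, an L position)
L entries with 0 ≤ n ≤ 24: n = 0, 1, 2, 3, 4, 5, 14, 15, 16, 17, 18, 19; that makes 12.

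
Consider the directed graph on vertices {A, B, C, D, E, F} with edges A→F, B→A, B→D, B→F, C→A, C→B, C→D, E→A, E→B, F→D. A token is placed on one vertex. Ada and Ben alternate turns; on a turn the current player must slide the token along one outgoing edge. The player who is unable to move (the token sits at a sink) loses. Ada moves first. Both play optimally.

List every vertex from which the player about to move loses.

Compute win/loss labels from the base case upward. A position with no move is L. Any other position is W if it can reach an L in one move, else L.
Every edge goes from a vertex to one that appears earlier in the order D, F, A, B, C, E, so processing vertices in that order labels each vertex after all of its successors.
D: no outgoing edge → L
F: W (go to D, an L position)
A: L (sole option F(W) is W)
B: W (go to A, an L position)
C: W (go to A, an L position)
E: W (go to A, an L position)
Reading off the rows marked L gives the requested list; there are 2 such vertices.

A, D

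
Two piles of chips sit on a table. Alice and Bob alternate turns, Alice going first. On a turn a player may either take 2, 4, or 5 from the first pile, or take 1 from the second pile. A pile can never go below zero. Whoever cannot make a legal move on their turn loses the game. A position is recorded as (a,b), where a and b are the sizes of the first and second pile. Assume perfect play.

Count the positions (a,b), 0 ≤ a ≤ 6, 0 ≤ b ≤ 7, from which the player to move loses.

16

Positions with no move are L. A position that does have a move is losing for the player to move precisely when every available move leads to a winning position for the opponent. Fill in the labels:
Every move lowers a or b (never raises either), so fill the grid row by row in increasing a, and left to right within a row: each cell's successors are then already labelled.
      b=0  b=1  b=2  b=3  b=4  b=5  b=6  b=7
a=0:    L    W    L    W    L    W    L    W
a=1:    L    W    L    W    L    W    L    W
a=2:    W    L    W    L    W    L    W    L
a=3:    W    L    W    L    W    L    W    L
a=4:    W    W    W    W    W    W    W    W
a=5:    W    W    W    W    W    W    W    W
a=6:    W    W    W    W    W    W    W    W
Cells with no legal move (terminal, hence L): (0,0), (1,0).
The remaining L cells, each justified by listing all of its moves:
(0,2): the only move is to (0,1)(W), a W ⇒ L
(0,4): the only move is to (0,3)(W), a W ⇒ L
(0,6): the only move is to (0,5)(W), a W ⇒ L
(1,2): the only move is to (1,1)(W), a W ⇒ L
(1,4): the only move is to (1,3)(W), a W ⇒ L
(1,6): the only move is to (1,5)(W), a W ⇒ L
(2,1): moves to (0,1)(W), (2,0)(W); every one is W ⇒ L
(2,3): moves to (0,3)(W), (2,2)(W); every one is W ⇒ L
(2,5): moves to (0,5)(W), (2,4)(W); every one is W ⇒ L
(2,7): moves to (0,7)(W), (2,6)(W); every one is W ⇒ L
(3,1): moves to (1,1)(W), (3,0)(W); every one is W ⇒ L
(3,3): moves to (1,3)(W), (3,2)(W); every one is W ⇒ L
(3,5): moves to (1,5)(W), (3,4)(W); every one is W ⇒ L
(3,7): moves to (1,7)(W), (3,6)(W); every one is W ⇒ L
Every other cell has at least one move into one of the L cells above, so it is W.
L cells per row: a=0: 4, a=1: 4, a=2: 4, a=3: 4, a=4: 0, a=5: 0, a=6: 0; total 16.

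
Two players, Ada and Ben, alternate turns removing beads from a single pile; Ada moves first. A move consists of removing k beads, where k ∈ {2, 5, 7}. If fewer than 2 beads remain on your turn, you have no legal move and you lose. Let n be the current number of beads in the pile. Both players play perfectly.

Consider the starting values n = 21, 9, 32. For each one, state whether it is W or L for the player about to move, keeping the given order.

Label each position W (a win for the player to move) or L (a loss). A position with no legal move is L; any other position is W exactly when some move reaches an L, and L when every move reaches a W.
n=0: no move → L
n=1: no move → L
n=2: can move to 0, which is L ⇒ W
n=3: can move to 1, which is L ⇒ W
n=4: the only move is to 2(W), a W ⇒ L
n=5: can move to 0, which is L ⇒ W
n=6: can move to 4, which is L ⇒ W
n=7: can move to 0, which is L ⇒ W
n=8: can move to 1, which is L ⇒ W
n=9: can move to 4, which is L ⇒ W
n=10: moves to 8(W), 5(W), 3(W); every one is W ⇒ L
n=11: can move to 4, which is L ⇒ W
n=12: can move to 10, which is L ⇒ W
n=13: moves to 11(W), 8(W), 6(W); every one is W ⇒ L
n=14: moves to 12(W), 9(W), 7(W); every one is W ⇒ L
n=15: can move to 13, which is L ⇒ W
n=16: can move to 14, which is L ⇒ W
n=17: can move to 10, which is L ⇒ W
n=18: can move to 13, which is L ⇒ W
n=19: can move to 14, which is L ⇒ W
n=20: can move to 13, which is L ⇒ W
n=21: can move to 14, which is L ⇒ W
n=22: moves to 20(W), 17(W), 15(W); every one is W ⇒ L
n=23: moves to 21(W), 18(W), 16(W); every one is W ⇒ L
n=24: can move to 22, which is L ⇒ W
n=25: can move to 23, which is L ⇒ W
n=26: moves to 24(W), 21(W), 19(W); every one is W ⇒ L
n=27: can move to 22, which is L ⇒ W
n=28: can move to 26, which is L ⇒ W
n=29: can move to 22, which is L ⇒ W
n=30: can move to 23, which is L ⇒ W
n=31: can move to 26, which is L ⇒ W
n=32: moves to 30(W), 27(W), 25(W); every one is W ⇒ L

21: W, 9: W, 32: L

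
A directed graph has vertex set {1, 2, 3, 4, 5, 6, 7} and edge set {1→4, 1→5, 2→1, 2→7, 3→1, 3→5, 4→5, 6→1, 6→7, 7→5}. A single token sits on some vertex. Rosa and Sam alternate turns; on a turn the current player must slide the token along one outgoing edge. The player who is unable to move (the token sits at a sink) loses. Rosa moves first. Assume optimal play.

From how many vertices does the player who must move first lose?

Classify positions by backward induction: terminal positions (no move available) are L. From any other position, the mover wins iff some move reaches an L.
Every edge goes from a vertex to one that appears earlier in the order 5, 4, 7, 1, 2, 6, 3, so processing vertices in that order labels each vertex after all of its successors.
5: no outgoing edge → L
4: →5(L), so W
7: →5(L), so W
1: →5(L), so W
2: →1(W), 7(W) — all W, so L
6: →1(W), 7(W) — all W, so L
3: →5(L), so W
The L vertices are 2, 5, 6; that is 3 in all.

3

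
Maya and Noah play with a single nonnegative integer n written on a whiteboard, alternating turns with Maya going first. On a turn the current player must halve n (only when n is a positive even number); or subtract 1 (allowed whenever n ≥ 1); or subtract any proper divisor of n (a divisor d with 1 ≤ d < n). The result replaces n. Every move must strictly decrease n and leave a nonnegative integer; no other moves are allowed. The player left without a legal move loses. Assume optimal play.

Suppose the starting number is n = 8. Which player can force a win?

Build the W/L table. Terminal = L. A non-terminal position is W if it has a move to some L; otherwise it is L.
n=0: no move → L
n=1: →0(L), so W
n=2: →1(W) only, which is W, so L
n=3: →2(L), so W
n=4: →2(L), so W
n=5: →4(W) only, which is W, so L
n=6: →5(L), so W
n=7: →6(W) only, which is W, so L
n=8: →7(L), so W
The starting position 8 is W: Maya should move to 7, handing over an L position.

Maya wins.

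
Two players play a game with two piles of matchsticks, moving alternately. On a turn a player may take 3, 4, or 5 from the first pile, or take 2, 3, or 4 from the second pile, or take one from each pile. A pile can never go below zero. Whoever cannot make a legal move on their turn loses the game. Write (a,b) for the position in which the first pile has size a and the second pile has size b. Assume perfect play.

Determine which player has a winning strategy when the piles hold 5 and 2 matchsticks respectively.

Work bottom-up. With no move the player to move loses. Otherwise the position is W if at least one move leads to an L position for the opponent, and L if every move leads to a W.
No move ever increases a pile, so every position that can arise here has a ≤ 5 and b ≤ 2; it is enough to label the cells with 0 ≤ a ≤ 5 and 0 ≤ b ≤ 2.
Every move lowers a or b (never raises either), so fill the grid row by row in increasing a, and left to right within a row: each cell's successors are then already labelled.
      b=0  b=1  b=2
a=0:    L    L    W
a=1:    L    W    W
a=2:    L    W    W
a=3:    W    W    L
a=4:    W    W    L
a=5:    W    W    L
Cells with no legal move (terminal, hence L): (0,0), (0,1), (1,0), (2,0).
The remaining L cells, each justified by listing all of its moves:
(3,2): L (options (0,2)(W), (3,0)(W), (2,1)(W) are all W)
(4,2): L (options (1,2)(W), (0,2)(W), (4,0)(W), (3,1)(W) are all W)
(5,2): L (options (2,2)(W), (1,2)(W), (0,2)(W), (5,0)(W), (4,1)(W) are all W)
Every other cell has at least one move into one of the L cells above, so it is W.
Every move from (5,2) reaches a W position, so the mover loses.

The second player wins.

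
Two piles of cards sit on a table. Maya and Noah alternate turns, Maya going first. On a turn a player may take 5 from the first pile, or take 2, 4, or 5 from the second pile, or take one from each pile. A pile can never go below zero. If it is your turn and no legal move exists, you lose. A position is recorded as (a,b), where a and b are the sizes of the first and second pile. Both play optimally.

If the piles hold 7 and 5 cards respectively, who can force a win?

Work bottom-up. With no move the player to move loses. Otherwise the position is W if at least one move leads to an L position for the opponent, and L if every move leads to a W.
No move ever increases a pile, so every position that can arise here has a ≤ 7 and b ≤ 5; it is enough to label the cells with 0 ≤ a ≤ 7 and 0 ≤ b ≤ 5.
Every move lowers a or b (never raises either), so fill the grid row by row in increasing a, and left to right within a row: each cell's successors are then already labelled.
      b=0  b=1  b=2  b=3  b=4  b=5
a=0:    L    L    W    W    W    W
a=1:    L    W    W    L    W    W
a=2:    L    W    W    L    W    W
a=3:    L    W    W    L    W    W
a=4:    L    W    W    L    W    W
a=5:    W    W    L    L    W    W
a=6:    W    L    L    W    W    W
a=7:    W    L    W    W    L    W
Cells with no legal move (terminal, hence L): (0,0), (0,1), (1,0), (2,0), (3,0), (4,0).
The remaining L cells, each justified by listing all of its moves:
(1,3): moves to (1,1)(W), (0,2)(W); every one is W ⇒ L
(2,3): moves to (2,1)(W), (1,2)(W); every one is W ⇒ L
(3,3): moves to (3,1)(W), (2,2)(W); every one is W ⇒ L
(4,3): moves to (4,1)(W), (3,2)(W); every one is W ⇒ L
(5,2): moves to (0,2)(W), (5,0)(W), (4,1)(W); every one is W ⇒ L
(5,3): moves to (0,3)(W), (5,1)(W), (4,2)(W); every one is W ⇒ L
(6,1): moves to (1,1)(W), (5,0)(W); every one is W ⇒ L
(6,2): moves to (1,2)(W), (6,0)(W), (5,1)(W); every one is W ⇒ L
(7,1): moves to (2,1)(W), (6,0)(W); every one is W ⇒ L
(7,4): moves to (2,4)(W), (7,2)(W), (7,0)(W), (6,3)(W); every one is W ⇒ L
Every other cell has at least one move into one of the L cells above, so it is W.
From (7,5) Maya can move to (7,1), reaching an L position.

Maya wins.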